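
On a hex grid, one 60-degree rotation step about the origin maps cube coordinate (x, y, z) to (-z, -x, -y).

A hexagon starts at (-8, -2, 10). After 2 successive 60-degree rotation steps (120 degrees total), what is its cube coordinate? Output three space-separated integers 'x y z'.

Answer: -2 10 -8

Derivation:
Start: (-8, -2, 10)
Step 1: (-8, -2, 10) -> (-(10), -(-8), -(-2)) = (-10, 8, 2)
Step 2: (-10, 8, 2) -> (-(2), -(-10), -(8)) = (-2, 10, -8)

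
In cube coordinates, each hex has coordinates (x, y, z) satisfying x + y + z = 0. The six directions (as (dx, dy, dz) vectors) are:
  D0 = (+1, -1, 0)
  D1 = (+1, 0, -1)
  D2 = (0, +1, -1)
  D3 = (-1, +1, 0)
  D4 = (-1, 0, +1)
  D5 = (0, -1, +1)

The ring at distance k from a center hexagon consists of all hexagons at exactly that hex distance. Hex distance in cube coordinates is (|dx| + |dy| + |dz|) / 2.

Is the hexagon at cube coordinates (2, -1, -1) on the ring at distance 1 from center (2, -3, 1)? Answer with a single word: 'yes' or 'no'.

Answer: no

Derivation:
|px - cx| = |2 - 2| = 0
|py - cy| = |-1 - (-3)| = 2
|pz - cz| = |-1 - 1| = 2
distance = (0+2+2)/2 = 4/2 = 2
radius = 1; distance != radius -> no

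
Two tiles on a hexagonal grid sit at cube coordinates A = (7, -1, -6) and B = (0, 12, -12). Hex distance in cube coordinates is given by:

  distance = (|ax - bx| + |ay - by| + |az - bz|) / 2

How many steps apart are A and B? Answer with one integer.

Answer: 13

Derivation:
|ax - bx| = |7 - 0| = 7
|ay - by| = |-1 - 12| = 13
|az - bz| = |-6 - (-12)| = 6
distance = (7 + 13 + 6) / 2 = 26 / 2 = 13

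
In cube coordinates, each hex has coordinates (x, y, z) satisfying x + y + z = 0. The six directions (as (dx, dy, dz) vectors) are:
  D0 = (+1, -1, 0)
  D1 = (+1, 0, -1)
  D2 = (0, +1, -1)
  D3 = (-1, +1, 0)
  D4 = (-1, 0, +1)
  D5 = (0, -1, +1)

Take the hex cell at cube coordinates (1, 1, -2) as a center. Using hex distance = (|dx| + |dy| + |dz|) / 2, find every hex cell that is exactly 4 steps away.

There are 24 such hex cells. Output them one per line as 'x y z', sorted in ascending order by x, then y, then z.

Answer: -3 1 2
-3 2 1
-3 3 0
-3 4 -1
-3 5 -2
-2 0 2
-2 5 -3
-1 -1 2
-1 5 -4
0 -2 2
0 5 -5
1 -3 2
1 5 -6
2 -3 1
2 4 -6
3 -3 0
3 3 -6
4 -3 -1
4 2 -6
5 -3 -2
5 -2 -3
5 -1 -4
5 0 -5
5 1 -6

Derivation:
Walk ring at distance 4 from (1, 1, -2):
Start at center + D4*4 = (-3, 1, 2)
  hex 0: (-3, 1, 2)
  hex 1: (-2, 0, 2)
  hex 2: (-1, -1, 2)
  hex 3: (0, -2, 2)
  hex 4: (1, -3, 2)
  hex 5: (2, -3, 1)
  hex 6: (3, -3, 0)
  hex 7: (4, -3, -1)
  hex 8: (5, -3, -2)
  hex 9: (5, -2, -3)
  hex 10: (5, -1, -4)
  hex 11: (5, 0, -5)
  hex 12: (5, 1, -6)
  hex 13: (4, 2, -6)
  hex 14: (3, 3, -6)
  hex 15: (2, 4, -6)
  hex 16: (1, 5, -6)
  hex 17: (0, 5, -5)
  hex 18: (-1, 5, -4)
  hex 19: (-2, 5, -3)
  hex 20: (-3, 5, -2)
  hex 21: (-3, 4, -1)
  hex 22: (-3, 3, 0)
  hex 23: (-3, 2, 1)
Sorted: 24 hexes.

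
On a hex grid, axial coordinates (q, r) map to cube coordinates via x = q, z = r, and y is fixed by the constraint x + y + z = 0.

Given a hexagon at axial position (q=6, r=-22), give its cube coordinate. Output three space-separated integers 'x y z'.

x = q = 6
z = r = -22
y = -x - z = -(6) - (-22) = 16

Answer: 6 16 -22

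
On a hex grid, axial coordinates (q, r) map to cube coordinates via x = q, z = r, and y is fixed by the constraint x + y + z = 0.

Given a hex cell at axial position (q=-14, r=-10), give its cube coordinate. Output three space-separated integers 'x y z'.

Answer: -14 24 -10

Derivation:
x = q = -14
z = r = -10
y = -x - z = -(-14) - (-10) = 24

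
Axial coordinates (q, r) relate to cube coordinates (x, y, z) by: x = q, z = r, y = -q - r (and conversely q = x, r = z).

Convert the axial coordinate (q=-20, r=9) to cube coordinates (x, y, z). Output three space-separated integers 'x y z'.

Answer: -20 11 9

Derivation:
x = q = -20
z = r = 9
y = -x - z = -(-20) - (9) = 11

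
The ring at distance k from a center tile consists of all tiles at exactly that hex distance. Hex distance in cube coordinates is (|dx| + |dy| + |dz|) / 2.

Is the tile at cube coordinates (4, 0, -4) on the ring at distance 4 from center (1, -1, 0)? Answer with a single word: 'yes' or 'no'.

Answer: yes

Derivation:
|px - cx| = |4 - 1| = 3
|py - cy| = |0 - (-1)| = 1
|pz - cz| = |-4 - 0| = 4
distance = (3+1+4)/2 = 8/2 = 4
radius = 4; distance == radius -> yes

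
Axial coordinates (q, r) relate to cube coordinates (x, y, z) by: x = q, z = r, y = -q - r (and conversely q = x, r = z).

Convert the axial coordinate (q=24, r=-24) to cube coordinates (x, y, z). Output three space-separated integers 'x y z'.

x = q = 24
z = r = -24
y = -x - z = -(24) - (-24) = 0

Answer: 24 0 -24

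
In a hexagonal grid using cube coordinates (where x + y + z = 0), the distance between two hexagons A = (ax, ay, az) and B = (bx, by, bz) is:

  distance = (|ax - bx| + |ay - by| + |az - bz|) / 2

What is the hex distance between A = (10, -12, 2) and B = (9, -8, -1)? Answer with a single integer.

|ax - bx| = |10 - 9| = 1
|ay - by| = |-12 - (-8)| = 4
|az - bz| = |2 - (-1)| = 3
distance = (1 + 4 + 3) / 2 = 8 / 2 = 4

Answer: 4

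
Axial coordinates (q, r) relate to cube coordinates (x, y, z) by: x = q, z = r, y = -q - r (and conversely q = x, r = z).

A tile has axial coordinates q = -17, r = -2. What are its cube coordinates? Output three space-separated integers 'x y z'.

Answer: -17 19 -2

Derivation:
x = q = -17
z = r = -2
y = -x - z = -(-17) - (-2) = 19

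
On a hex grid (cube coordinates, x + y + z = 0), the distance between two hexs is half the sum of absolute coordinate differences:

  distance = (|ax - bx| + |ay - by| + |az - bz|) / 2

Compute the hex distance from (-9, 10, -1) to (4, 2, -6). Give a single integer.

Answer: 13

Derivation:
|ax - bx| = |-9 - 4| = 13
|ay - by| = |10 - 2| = 8
|az - bz| = |-1 - (-6)| = 5
distance = (13 + 8 + 5) / 2 = 26 / 2 = 13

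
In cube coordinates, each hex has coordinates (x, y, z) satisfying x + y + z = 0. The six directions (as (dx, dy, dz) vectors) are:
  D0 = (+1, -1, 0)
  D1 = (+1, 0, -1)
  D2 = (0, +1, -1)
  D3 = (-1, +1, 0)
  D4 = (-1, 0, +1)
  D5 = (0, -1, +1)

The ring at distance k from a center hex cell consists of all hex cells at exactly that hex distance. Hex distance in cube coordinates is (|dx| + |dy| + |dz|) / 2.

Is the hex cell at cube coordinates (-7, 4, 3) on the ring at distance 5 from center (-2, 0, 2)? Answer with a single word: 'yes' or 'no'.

|px - cx| = |-7 - (-2)| = 5
|py - cy| = |4 - 0| = 4
|pz - cz| = |3 - 2| = 1
distance = (5+4+1)/2 = 10/2 = 5
radius = 5; distance == radius -> yes

Answer: yes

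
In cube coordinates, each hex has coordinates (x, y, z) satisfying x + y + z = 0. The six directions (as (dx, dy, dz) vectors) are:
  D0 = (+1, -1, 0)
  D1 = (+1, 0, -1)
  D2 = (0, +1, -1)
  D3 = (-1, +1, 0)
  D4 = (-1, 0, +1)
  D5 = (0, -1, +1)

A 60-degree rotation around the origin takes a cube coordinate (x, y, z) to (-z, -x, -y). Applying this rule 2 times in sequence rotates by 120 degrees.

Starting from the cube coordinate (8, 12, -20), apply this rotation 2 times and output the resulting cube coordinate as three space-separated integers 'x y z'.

Start: (8, 12, -20)
Step 1: (8, 12, -20) -> (-(-20), -(8), -(12)) = (20, -8, -12)
Step 2: (20, -8, -12) -> (-(-12), -(20), -(-8)) = (12, -20, 8)

Answer: 12 -20 8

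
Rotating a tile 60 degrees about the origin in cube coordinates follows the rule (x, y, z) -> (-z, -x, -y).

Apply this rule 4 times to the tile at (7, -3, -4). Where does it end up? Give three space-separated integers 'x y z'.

Start: (7, -3, -4)
Step 1: (7, -3, -4) -> (-(-4), -(7), -(-3)) = (4, -7, 3)
Step 2: (4, -7, 3) -> (-(3), -(4), -(-7)) = (-3, -4, 7)
Step 3: (-3, -4, 7) -> (-(7), -(-3), -(-4)) = (-7, 3, 4)
Step 4: (-7, 3, 4) -> (-(4), -(-7), -(3)) = (-4, 7, -3)

Answer: -4 7 -3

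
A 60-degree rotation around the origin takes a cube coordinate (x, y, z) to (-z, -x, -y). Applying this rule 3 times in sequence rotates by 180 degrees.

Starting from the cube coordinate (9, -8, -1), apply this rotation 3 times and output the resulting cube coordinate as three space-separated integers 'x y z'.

Start: (9, -8, -1)
Step 1: (9, -8, -1) -> (-(-1), -(9), -(-8)) = (1, -9, 8)
Step 2: (1, -9, 8) -> (-(8), -(1), -(-9)) = (-8, -1, 9)
Step 3: (-8, -1, 9) -> (-(9), -(-8), -(-1)) = (-9, 8, 1)

Answer: -9 8 1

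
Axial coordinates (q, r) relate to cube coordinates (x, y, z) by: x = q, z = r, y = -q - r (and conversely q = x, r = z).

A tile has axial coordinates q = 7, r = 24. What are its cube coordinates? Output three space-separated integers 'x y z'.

x = q = 7
z = r = 24
y = -x - z = -(7) - (24) = -31

Answer: 7 -31 24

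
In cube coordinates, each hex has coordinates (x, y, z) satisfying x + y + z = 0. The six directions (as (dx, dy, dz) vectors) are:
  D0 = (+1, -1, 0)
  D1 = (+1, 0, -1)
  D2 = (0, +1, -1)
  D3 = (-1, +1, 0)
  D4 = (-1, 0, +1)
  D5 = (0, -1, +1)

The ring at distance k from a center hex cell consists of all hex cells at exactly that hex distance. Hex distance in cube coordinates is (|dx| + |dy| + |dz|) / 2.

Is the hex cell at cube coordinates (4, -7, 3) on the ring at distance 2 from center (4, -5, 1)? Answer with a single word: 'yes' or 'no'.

|px - cx| = |4 - 4| = 0
|py - cy| = |-7 - (-5)| = 2
|pz - cz| = |3 - 1| = 2
distance = (0+2+2)/2 = 4/2 = 2
radius = 2; distance == radius -> yes

Answer: yes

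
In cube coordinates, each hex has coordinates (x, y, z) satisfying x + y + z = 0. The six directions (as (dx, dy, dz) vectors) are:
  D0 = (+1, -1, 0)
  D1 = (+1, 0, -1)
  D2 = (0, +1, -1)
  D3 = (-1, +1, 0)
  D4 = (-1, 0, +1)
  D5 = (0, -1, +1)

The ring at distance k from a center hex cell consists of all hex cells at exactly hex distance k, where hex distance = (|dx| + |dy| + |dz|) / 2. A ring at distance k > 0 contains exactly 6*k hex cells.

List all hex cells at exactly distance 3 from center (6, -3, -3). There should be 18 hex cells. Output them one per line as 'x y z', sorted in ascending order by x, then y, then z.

Answer: 3 -3 0
3 -2 -1
3 -1 -2
3 0 -3
4 -4 0
4 0 -4
5 -5 0
5 0 -5
6 -6 0
6 0 -6
7 -6 -1
7 -1 -6
8 -6 -2
8 -2 -6
9 -6 -3
9 -5 -4
9 -4 -5
9 -3 -6

Derivation:
Walk ring at distance 3 from (6, -3, -3):
Start at center + D4*3 = (3, -3, 0)
  hex 0: (3, -3, 0)
  hex 1: (4, -4, 0)
  hex 2: (5, -5, 0)
  hex 3: (6, -6, 0)
  hex 4: (7, -6, -1)
  hex 5: (8, -6, -2)
  hex 6: (9, -6, -3)
  hex 7: (9, -5, -4)
  hex 8: (9, -4, -5)
  hex 9: (9, -3, -6)
  hex 10: (8, -2, -6)
  hex 11: (7, -1, -6)
  hex 12: (6, 0, -6)
  hex 13: (5, 0, -5)
  hex 14: (4, 0, -4)
  hex 15: (3, 0, -3)
  hex 16: (3, -1, -2)
  hex 17: (3, -2, -1)
Sorted: 18 hexes.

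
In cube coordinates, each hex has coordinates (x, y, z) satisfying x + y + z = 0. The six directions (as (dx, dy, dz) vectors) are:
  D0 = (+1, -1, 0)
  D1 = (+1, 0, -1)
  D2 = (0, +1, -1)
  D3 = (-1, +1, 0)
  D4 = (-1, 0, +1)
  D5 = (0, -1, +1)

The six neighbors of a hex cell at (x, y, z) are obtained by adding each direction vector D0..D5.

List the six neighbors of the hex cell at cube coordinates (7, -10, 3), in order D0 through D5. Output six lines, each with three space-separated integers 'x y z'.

Center: (7, -10, 3). Add each direction:
  D0: (7, -10, 3) + (1, -1, 0) = (8, -11, 3)
  D1: (7, -10, 3) + (1, 0, -1) = (8, -10, 2)
  D2: (7, -10, 3) + (0, 1, -1) = (7, -9, 2)
  D3: (7, -10, 3) + (-1, 1, 0) = (6, -9, 3)
  D4: (7, -10, 3) + (-1, 0, 1) = (6, -10, 4)
  D5: (7, -10, 3) + (0, -1, 1) = (7, -11, 4)

Answer: 8 -11 3
8 -10 2
7 -9 2
6 -9 3
6 -10 4
7 -11 4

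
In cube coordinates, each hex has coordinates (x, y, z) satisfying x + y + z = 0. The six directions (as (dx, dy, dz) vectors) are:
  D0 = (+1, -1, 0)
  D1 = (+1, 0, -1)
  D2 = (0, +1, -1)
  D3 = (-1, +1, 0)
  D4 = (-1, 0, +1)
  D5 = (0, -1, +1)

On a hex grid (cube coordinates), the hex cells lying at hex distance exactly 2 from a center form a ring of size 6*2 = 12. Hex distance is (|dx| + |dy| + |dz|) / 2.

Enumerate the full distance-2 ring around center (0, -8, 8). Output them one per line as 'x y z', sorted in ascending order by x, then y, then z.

Walk ring at distance 2 from (0, -8, 8):
Start at center + D4*2 = (-2, -8, 10)
  hex 0: (-2, -8, 10)
  hex 1: (-1, -9, 10)
  hex 2: (0, -10, 10)
  hex 3: (1, -10, 9)
  hex 4: (2, -10, 8)
  hex 5: (2, -9, 7)
  hex 6: (2, -8, 6)
  hex 7: (1, -7, 6)
  hex 8: (0, -6, 6)
  hex 9: (-1, -6, 7)
  hex 10: (-2, -6, 8)
  hex 11: (-2, -7, 9)
Sorted: 12 hexes.

Answer: -2 -8 10
-2 -7 9
-2 -6 8
-1 -9 10
-1 -6 7
0 -10 10
0 -6 6
1 -10 9
1 -7 6
2 -10 8
2 -9 7
2 -8 6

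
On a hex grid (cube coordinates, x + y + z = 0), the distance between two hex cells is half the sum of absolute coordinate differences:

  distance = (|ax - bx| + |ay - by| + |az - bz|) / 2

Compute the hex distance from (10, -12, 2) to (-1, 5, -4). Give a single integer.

Answer: 17

Derivation:
|ax - bx| = |10 - (-1)| = 11
|ay - by| = |-12 - 5| = 17
|az - bz| = |2 - (-4)| = 6
distance = (11 + 17 + 6) / 2 = 34 / 2 = 17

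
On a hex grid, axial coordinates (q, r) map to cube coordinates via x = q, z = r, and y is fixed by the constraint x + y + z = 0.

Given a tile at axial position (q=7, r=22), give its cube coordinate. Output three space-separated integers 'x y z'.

Answer: 7 -29 22

Derivation:
x = q = 7
z = r = 22
y = -x - z = -(7) - (22) = -29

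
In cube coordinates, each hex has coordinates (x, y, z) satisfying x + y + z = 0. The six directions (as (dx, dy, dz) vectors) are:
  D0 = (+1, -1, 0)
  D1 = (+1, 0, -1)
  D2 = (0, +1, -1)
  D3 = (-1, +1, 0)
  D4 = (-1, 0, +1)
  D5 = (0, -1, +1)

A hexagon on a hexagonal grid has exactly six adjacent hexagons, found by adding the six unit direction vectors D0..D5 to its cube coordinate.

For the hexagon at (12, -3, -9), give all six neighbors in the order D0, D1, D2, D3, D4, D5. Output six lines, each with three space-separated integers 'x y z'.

Answer: 13 -4 -9
13 -3 -10
12 -2 -10
11 -2 -9
11 -3 -8
12 -4 -8

Derivation:
Center: (12, -3, -9). Add each direction:
  D0: (12, -3, -9) + (1, -1, 0) = (13, -4, -9)
  D1: (12, -3, -9) + (1, 0, -1) = (13, -3, -10)
  D2: (12, -3, -9) + (0, 1, -1) = (12, -2, -10)
  D3: (12, -3, -9) + (-1, 1, 0) = (11, -2, -9)
  D4: (12, -3, -9) + (-1, 0, 1) = (11, -3, -8)
  D5: (12, -3, -9) + (0, -1, 1) = (12, -4, -8)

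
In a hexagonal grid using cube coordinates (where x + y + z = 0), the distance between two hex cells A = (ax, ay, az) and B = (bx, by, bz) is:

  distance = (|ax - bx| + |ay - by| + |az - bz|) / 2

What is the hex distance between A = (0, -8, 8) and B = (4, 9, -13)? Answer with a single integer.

Answer: 21

Derivation:
|ax - bx| = |0 - 4| = 4
|ay - by| = |-8 - 9| = 17
|az - bz| = |8 - (-13)| = 21
distance = (4 + 17 + 21) / 2 = 42 / 2 = 21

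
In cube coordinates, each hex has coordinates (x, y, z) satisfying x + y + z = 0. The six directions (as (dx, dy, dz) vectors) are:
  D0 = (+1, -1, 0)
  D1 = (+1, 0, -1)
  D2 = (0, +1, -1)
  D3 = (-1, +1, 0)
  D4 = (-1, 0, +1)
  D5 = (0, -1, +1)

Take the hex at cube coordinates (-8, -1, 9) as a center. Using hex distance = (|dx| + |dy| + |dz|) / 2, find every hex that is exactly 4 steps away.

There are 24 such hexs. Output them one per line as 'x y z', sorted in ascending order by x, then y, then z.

Walk ring at distance 4 from (-8, -1, 9):
Start at center + D4*4 = (-12, -1, 13)
  hex 0: (-12, -1, 13)
  hex 1: (-11, -2, 13)
  hex 2: (-10, -3, 13)
  hex 3: (-9, -4, 13)
  hex 4: (-8, -5, 13)
  hex 5: (-7, -5, 12)
  hex 6: (-6, -5, 11)
  hex 7: (-5, -5, 10)
  hex 8: (-4, -5, 9)
  hex 9: (-4, -4, 8)
  hex 10: (-4, -3, 7)
  hex 11: (-4, -2, 6)
  hex 12: (-4, -1, 5)
  hex 13: (-5, 0, 5)
  hex 14: (-6, 1, 5)
  hex 15: (-7, 2, 5)
  hex 16: (-8, 3, 5)
  hex 17: (-9, 3, 6)
  hex 18: (-10, 3, 7)
  hex 19: (-11, 3, 8)
  hex 20: (-12, 3, 9)
  hex 21: (-12, 2, 10)
  hex 22: (-12, 1, 11)
  hex 23: (-12, 0, 12)
Sorted: 24 hexes.

Answer: -12 -1 13
-12 0 12
-12 1 11
-12 2 10
-12 3 9
-11 -2 13
-11 3 8
-10 -3 13
-10 3 7
-9 -4 13
-9 3 6
-8 -5 13
-8 3 5
-7 -5 12
-7 2 5
-6 -5 11
-6 1 5
-5 -5 10
-5 0 5
-4 -5 9
-4 -4 8
-4 -3 7
-4 -2 6
-4 -1 5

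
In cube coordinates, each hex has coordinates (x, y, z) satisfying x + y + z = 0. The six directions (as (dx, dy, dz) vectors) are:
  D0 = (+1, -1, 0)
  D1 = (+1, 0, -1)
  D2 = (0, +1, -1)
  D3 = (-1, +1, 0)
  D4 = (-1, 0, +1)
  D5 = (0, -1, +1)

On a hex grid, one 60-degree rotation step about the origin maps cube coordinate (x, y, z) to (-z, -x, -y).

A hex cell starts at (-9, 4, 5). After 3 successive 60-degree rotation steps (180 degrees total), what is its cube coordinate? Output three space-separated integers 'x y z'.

Start: (-9, 4, 5)
Step 1: (-9, 4, 5) -> (-(5), -(-9), -(4)) = (-5, 9, -4)
Step 2: (-5, 9, -4) -> (-(-4), -(-5), -(9)) = (4, 5, -9)
Step 3: (4, 5, -9) -> (-(-9), -(4), -(5)) = (9, -4, -5)

Answer: 9 -4 -5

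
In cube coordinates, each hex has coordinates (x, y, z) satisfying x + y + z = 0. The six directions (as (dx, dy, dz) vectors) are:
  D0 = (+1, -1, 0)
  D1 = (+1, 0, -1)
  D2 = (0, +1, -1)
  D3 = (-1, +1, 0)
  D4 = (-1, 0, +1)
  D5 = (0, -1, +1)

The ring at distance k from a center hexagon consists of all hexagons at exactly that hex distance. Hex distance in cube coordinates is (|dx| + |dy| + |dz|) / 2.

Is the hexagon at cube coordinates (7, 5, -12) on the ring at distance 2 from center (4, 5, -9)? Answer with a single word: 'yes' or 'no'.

|px - cx| = |7 - 4| = 3
|py - cy| = |5 - 5| = 0
|pz - cz| = |-12 - (-9)| = 3
distance = (3+0+3)/2 = 6/2 = 3
radius = 2; distance != radius -> no

Answer: no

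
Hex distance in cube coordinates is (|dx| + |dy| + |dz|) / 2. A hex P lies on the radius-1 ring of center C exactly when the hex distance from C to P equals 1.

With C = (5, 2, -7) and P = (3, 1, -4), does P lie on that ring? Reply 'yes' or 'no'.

|px - cx| = |3 - 5| = 2
|py - cy| = |1 - 2| = 1
|pz - cz| = |-4 - (-7)| = 3
distance = (2+1+3)/2 = 6/2 = 3
radius = 1; distance != radius -> no

Answer: no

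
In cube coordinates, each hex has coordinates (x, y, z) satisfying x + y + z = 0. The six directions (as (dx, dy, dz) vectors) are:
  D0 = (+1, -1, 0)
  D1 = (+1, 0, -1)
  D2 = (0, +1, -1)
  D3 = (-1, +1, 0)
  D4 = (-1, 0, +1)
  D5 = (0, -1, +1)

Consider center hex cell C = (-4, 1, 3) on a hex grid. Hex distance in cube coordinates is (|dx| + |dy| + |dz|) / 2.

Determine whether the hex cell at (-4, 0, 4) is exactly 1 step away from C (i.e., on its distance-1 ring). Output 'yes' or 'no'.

|px - cx| = |-4 - (-4)| = 0
|py - cy| = |0 - 1| = 1
|pz - cz| = |4 - 3| = 1
distance = (0+1+1)/2 = 2/2 = 1
radius = 1; distance == radius -> yes

Answer: yes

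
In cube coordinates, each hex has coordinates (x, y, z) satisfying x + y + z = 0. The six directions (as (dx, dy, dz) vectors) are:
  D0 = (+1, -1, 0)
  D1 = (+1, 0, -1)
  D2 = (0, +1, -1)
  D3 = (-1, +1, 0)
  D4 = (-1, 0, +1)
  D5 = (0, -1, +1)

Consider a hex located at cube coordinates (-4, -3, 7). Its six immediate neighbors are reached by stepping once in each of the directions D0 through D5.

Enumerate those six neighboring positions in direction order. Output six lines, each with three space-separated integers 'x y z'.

Answer: -3 -4 7
-3 -3 6
-4 -2 6
-5 -2 7
-5 -3 8
-4 -4 8

Derivation:
Center: (-4, -3, 7). Add each direction:
  D0: (-4, -3, 7) + (1, -1, 0) = (-3, -4, 7)
  D1: (-4, -3, 7) + (1, 0, -1) = (-3, -3, 6)
  D2: (-4, -3, 7) + (0, 1, -1) = (-4, -2, 6)
  D3: (-4, -3, 7) + (-1, 1, 0) = (-5, -2, 7)
  D4: (-4, -3, 7) + (-1, 0, 1) = (-5, -3, 8)
  D5: (-4, -3, 7) + (0, -1, 1) = (-4, -4, 8)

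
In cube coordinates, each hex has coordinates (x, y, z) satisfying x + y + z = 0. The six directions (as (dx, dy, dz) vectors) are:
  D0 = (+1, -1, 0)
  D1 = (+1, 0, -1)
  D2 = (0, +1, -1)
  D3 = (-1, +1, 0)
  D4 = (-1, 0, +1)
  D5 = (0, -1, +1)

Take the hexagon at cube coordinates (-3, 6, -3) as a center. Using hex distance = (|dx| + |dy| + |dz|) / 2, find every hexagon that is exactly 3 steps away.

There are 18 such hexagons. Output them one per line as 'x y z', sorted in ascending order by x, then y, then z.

Answer: -6 6 0
-6 7 -1
-6 8 -2
-6 9 -3
-5 5 0
-5 9 -4
-4 4 0
-4 9 -5
-3 3 0
-3 9 -6
-2 3 -1
-2 8 -6
-1 3 -2
-1 7 -6
0 3 -3
0 4 -4
0 5 -5
0 6 -6

Derivation:
Walk ring at distance 3 from (-3, 6, -3):
Start at center + D4*3 = (-6, 6, 0)
  hex 0: (-6, 6, 0)
  hex 1: (-5, 5, 0)
  hex 2: (-4, 4, 0)
  hex 3: (-3, 3, 0)
  hex 4: (-2, 3, -1)
  hex 5: (-1, 3, -2)
  hex 6: (0, 3, -3)
  hex 7: (0, 4, -4)
  hex 8: (0, 5, -5)
  hex 9: (0, 6, -6)
  hex 10: (-1, 7, -6)
  hex 11: (-2, 8, -6)
  hex 12: (-3, 9, -6)
  hex 13: (-4, 9, -5)
  hex 14: (-5, 9, -4)
  hex 15: (-6, 9, -3)
  hex 16: (-6, 8, -2)
  hex 17: (-6, 7, -1)
Sorted: 18 hexes.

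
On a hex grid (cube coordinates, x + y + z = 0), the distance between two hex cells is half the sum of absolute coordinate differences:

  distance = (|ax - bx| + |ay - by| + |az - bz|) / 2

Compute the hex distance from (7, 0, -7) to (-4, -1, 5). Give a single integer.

|ax - bx| = |7 - (-4)| = 11
|ay - by| = |0 - (-1)| = 1
|az - bz| = |-7 - 5| = 12
distance = (11 + 1 + 12) / 2 = 24 / 2 = 12

Answer: 12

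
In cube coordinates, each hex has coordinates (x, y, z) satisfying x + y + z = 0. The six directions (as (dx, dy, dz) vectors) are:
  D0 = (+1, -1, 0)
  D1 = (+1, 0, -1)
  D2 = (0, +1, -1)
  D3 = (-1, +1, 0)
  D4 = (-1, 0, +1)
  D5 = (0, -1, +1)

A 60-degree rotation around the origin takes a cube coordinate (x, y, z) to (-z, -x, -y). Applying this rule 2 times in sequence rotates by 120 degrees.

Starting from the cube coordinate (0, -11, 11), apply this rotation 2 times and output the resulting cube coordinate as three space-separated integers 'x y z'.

Answer: -11 11 0

Derivation:
Start: (0, -11, 11)
Step 1: (0, -11, 11) -> (-(11), -(0), -(-11)) = (-11, 0, 11)
Step 2: (-11, 0, 11) -> (-(11), -(-11), -(0)) = (-11, 11, 0)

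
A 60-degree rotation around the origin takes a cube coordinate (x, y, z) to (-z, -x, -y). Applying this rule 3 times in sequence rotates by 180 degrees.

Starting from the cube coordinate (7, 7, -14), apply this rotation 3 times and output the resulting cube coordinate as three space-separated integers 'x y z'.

Answer: -7 -7 14

Derivation:
Start: (7, 7, -14)
Step 1: (7, 7, -14) -> (-(-14), -(7), -(7)) = (14, -7, -7)
Step 2: (14, -7, -7) -> (-(-7), -(14), -(-7)) = (7, -14, 7)
Step 3: (7, -14, 7) -> (-(7), -(7), -(-14)) = (-7, -7, 14)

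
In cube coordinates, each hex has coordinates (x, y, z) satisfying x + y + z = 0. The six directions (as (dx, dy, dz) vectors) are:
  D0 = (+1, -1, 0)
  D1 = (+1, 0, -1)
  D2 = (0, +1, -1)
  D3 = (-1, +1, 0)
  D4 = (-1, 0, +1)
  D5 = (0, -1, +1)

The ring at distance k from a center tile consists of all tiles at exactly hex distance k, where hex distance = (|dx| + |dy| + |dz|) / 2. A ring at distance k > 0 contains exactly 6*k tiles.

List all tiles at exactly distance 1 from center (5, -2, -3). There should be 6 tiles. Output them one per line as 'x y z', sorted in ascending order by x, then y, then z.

Answer: 4 -2 -2
4 -1 -3
5 -3 -2
5 -1 -4
6 -3 -3
6 -2 -4

Derivation:
Walk ring at distance 1 from (5, -2, -3):
Start at center + D4*1 = (4, -2, -2)
  hex 0: (4, -2, -2)
  hex 1: (5, -3, -2)
  hex 2: (6, -3, -3)
  hex 3: (6, -2, -4)
  hex 4: (5, -1, -4)
  hex 5: (4, -1, -3)
Sorted: 6 hexes.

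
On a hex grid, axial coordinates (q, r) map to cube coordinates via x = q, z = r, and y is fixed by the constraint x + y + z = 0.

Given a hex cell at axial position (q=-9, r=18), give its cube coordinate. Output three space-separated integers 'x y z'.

Answer: -9 -9 18

Derivation:
x = q = -9
z = r = 18
y = -x - z = -(-9) - (18) = -9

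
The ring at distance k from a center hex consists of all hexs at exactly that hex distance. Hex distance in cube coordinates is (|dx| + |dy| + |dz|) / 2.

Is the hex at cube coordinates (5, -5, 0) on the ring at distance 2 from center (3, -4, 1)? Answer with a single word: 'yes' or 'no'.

|px - cx| = |5 - 3| = 2
|py - cy| = |-5 - (-4)| = 1
|pz - cz| = |0 - 1| = 1
distance = (2+1+1)/2 = 4/2 = 2
radius = 2; distance == radius -> yes

Answer: yes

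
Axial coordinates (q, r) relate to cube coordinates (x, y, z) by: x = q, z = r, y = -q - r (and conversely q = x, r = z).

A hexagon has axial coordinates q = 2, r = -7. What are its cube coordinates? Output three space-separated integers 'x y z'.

Answer: 2 5 -7

Derivation:
x = q = 2
z = r = -7
y = -x - z = -(2) - (-7) = 5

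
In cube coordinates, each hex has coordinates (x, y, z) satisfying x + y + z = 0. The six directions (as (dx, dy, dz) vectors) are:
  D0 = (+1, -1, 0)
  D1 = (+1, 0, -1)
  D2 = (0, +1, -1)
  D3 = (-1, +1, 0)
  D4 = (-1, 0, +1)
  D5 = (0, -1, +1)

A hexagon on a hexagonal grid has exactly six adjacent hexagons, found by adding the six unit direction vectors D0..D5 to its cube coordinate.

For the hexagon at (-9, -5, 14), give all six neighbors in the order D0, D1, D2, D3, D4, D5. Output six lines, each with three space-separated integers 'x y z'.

Answer: -8 -6 14
-8 -5 13
-9 -4 13
-10 -4 14
-10 -5 15
-9 -6 15

Derivation:
Center: (-9, -5, 14). Add each direction:
  D0: (-9, -5, 14) + (1, -1, 0) = (-8, -6, 14)
  D1: (-9, -5, 14) + (1, 0, -1) = (-8, -5, 13)
  D2: (-9, -5, 14) + (0, 1, -1) = (-9, -4, 13)
  D3: (-9, -5, 14) + (-1, 1, 0) = (-10, -4, 14)
  D4: (-9, -5, 14) + (-1, 0, 1) = (-10, -5, 15)
  D5: (-9, -5, 14) + (0, -1, 1) = (-9, -6, 15)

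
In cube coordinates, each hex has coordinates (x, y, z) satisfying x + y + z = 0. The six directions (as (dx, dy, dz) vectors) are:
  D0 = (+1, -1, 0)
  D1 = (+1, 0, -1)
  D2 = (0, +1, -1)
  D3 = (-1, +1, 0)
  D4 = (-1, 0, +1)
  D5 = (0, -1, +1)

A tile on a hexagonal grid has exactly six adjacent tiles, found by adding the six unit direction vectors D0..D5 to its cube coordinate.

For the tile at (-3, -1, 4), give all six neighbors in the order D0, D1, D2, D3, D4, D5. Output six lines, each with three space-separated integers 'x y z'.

Center: (-3, -1, 4). Add each direction:
  D0: (-3, -1, 4) + (1, -1, 0) = (-2, -2, 4)
  D1: (-3, -1, 4) + (1, 0, -1) = (-2, -1, 3)
  D2: (-3, -1, 4) + (0, 1, -1) = (-3, 0, 3)
  D3: (-3, -1, 4) + (-1, 1, 0) = (-4, 0, 4)
  D4: (-3, -1, 4) + (-1, 0, 1) = (-4, -1, 5)
  D5: (-3, -1, 4) + (0, -1, 1) = (-3, -2, 5)

Answer: -2 -2 4
-2 -1 3
-3 0 3
-4 0 4
-4 -1 5
-3 -2 5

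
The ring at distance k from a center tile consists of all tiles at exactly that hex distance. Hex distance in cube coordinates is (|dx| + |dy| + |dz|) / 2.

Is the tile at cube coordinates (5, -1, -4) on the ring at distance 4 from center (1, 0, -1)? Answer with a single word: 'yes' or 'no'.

Answer: yes

Derivation:
|px - cx| = |5 - 1| = 4
|py - cy| = |-1 - 0| = 1
|pz - cz| = |-4 - (-1)| = 3
distance = (4+1+3)/2 = 8/2 = 4
radius = 4; distance == radius -> yes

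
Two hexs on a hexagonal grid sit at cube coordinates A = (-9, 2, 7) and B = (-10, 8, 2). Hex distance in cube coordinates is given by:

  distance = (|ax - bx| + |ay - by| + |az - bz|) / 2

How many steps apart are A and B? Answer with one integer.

Answer: 6

Derivation:
|ax - bx| = |-9 - (-10)| = 1
|ay - by| = |2 - 8| = 6
|az - bz| = |7 - 2| = 5
distance = (1 + 6 + 5) / 2 = 12 / 2 = 6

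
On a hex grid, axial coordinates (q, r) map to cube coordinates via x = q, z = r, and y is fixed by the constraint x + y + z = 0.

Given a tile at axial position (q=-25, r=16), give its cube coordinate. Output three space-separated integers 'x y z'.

x = q = -25
z = r = 16
y = -x - z = -(-25) - (16) = 9

Answer: -25 9 16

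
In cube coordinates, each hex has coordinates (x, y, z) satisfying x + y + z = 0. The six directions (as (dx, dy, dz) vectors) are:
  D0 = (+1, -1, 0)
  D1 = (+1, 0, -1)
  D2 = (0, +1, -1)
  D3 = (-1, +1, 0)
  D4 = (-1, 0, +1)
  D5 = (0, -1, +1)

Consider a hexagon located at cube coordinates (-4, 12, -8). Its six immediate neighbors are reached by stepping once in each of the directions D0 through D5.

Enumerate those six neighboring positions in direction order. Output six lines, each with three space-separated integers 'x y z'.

Center: (-4, 12, -8). Add each direction:
  D0: (-4, 12, -8) + (1, -1, 0) = (-3, 11, -8)
  D1: (-4, 12, -8) + (1, 0, -1) = (-3, 12, -9)
  D2: (-4, 12, -8) + (0, 1, -1) = (-4, 13, -9)
  D3: (-4, 12, -8) + (-1, 1, 0) = (-5, 13, -8)
  D4: (-4, 12, -8) + (-1, 0, 1) = (-5, 12, -7)
  D5: (-4, 12, -8) + (0, -1, 1) = (-4, 11, -7)

Answer: -3 11 -8
-3 12 -9
-4 13 -9
-5 13 -8
-5 12 -7
-4 11 -7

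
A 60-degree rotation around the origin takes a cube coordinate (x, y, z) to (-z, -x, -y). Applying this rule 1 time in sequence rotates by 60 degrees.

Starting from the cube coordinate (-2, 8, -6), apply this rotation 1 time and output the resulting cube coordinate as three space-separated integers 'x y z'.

Start: (-2, 8, -6)
Step 1: (-2, 8, -6) -> (-(-6), -(-2), -(8)) = (6, 2, -8)

Answer: 6 2 -8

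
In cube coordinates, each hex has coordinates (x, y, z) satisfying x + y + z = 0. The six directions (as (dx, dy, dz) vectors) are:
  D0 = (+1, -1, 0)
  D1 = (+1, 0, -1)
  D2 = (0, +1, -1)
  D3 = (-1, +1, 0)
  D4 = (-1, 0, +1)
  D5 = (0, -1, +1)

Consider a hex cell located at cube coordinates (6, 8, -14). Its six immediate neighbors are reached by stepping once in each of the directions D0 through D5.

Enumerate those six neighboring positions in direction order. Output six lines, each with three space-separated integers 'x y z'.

Center: (6, 8, -14). Add each direction:
  D0: (6, 8, -14) + (1, -1, 0) = (7, 7, -14)
  D1: (6, 8, -14) + (1, 0, -1) = (7, 8, -15)
  D2: (6, 8, -14) + (0, 1, -1) = (6, 9, -15)
  D3: (6, 8, -14) + (-1, 1, 0) = (5, 9, -14)
  D4: (6, 8, -14) + (-1, 0, 1) = (5, 8, -13)
  D5: (6, 8, -14) + (0, -1, 1) = (6, 7, -13)

Answer: 7 7 -14
7 8 -15
6 9 -15
5 9 -14
5 8 -13
6 7 -13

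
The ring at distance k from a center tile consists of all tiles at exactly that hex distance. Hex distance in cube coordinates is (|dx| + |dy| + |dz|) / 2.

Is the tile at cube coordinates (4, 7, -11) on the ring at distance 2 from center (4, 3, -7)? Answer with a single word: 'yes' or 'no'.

|px - cx| = |4 - 4| = 0
|py - cy| = |7 - 3| = 4
|pz - cz| = |-11 - (-7)| = 4
distance = (0+4+4)/2 = 8/2 = 4
radius = 2; distance != radius -> no

Answer: no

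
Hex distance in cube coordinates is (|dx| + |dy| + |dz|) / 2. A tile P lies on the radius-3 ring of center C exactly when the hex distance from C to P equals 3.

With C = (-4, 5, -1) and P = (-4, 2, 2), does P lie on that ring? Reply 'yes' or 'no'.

Answer: yes

Derivation:
|px - cx| = |-4 - (-4)| = 0
|py - cy| = |2 - 5| = 3
|pz - cz| = |2 - (-1)| = 3
distance = (0+3+3)/2 = 6/2 = 3
radius = 3; distance == radius -> yes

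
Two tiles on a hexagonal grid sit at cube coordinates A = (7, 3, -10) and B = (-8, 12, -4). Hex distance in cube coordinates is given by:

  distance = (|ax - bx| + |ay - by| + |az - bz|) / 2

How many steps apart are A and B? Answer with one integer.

Answer: 15

Derivation:
|ax - bx| = |7 - (-8)| = 15
|ay - by| = |3 - 12| = 9
|az - bz| = |-10 - (-4)| = 6
distance = (15 + 9 + 6) / 2 = 30 / 2 = 15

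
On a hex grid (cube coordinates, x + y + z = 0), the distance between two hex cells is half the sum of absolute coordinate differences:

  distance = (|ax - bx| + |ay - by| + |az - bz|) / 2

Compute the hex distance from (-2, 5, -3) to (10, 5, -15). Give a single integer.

|ax - bx| = |-2 - 10| = 12
|ay - by| = |5 - 5| = 0
|az - bz| = |-3 - (-15)| = 12
distance = (12 + 0 + 12) / 2 = 24 / 2 = 12

Answer: 12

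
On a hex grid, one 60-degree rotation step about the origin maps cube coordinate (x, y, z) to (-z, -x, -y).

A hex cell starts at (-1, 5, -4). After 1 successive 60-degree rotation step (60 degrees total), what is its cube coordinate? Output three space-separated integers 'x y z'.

Start: (-1, 5, -4)
Step 1: (-1, 5, -4) -> (-(-4), -(-1), -(5)) = (4, 1, -5)

Answer: 4 1 -5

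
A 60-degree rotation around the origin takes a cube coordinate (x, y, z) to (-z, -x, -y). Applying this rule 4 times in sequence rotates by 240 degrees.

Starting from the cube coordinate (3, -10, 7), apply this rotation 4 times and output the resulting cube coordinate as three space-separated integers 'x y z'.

Start: (3, -10, 7)
Step 1: (3, -10, 7) -> (-(7), -(3), -(-10)) = (-7, -3, 10)
Step 2: (-7, -3, 10) -> (-(10), -(-7), -(-3)) = (-10, 7, 3)
Step 3: (-10, 7, 3) -> (-(3), -(-10), -(7)) = (-3, 10, -7)
Step 4: (-3, 10, -7) -> (-(-7), -(-3), -(10)) = (7, 3, -10)

Answer: 7 3 -10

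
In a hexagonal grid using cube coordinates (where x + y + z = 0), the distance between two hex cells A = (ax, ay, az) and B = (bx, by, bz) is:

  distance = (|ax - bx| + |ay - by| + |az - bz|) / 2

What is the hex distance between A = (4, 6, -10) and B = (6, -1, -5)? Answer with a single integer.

|ax - bx| = |4 - 6| = 2
|ay - by| = |6 - (-1)| = 7
|az - bz| = |-10 - (-5)| = 5
distance = (2 + 7 + 5) / 2 = 14 / 2 = 7

Answer: 7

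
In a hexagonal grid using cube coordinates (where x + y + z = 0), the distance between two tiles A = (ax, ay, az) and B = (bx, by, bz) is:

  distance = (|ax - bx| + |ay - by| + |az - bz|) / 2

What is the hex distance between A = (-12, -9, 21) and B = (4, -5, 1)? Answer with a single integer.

Answer: 20

Derivation:
|ax - bx| = |-12 - 4| = 16
|ay - by| = |-9 - (-5)| = 4
|az - bz| = |21 - 1| = 20
distance = (16 + 4 + 20) / 2 = 40 / 2 = 20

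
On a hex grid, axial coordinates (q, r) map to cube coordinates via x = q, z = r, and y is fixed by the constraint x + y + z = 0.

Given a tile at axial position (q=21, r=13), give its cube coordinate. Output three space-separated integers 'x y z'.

x = q = 21
z = r = 13
y = -x - z = -(21) - (13) = -34

Answer: 21 -34 13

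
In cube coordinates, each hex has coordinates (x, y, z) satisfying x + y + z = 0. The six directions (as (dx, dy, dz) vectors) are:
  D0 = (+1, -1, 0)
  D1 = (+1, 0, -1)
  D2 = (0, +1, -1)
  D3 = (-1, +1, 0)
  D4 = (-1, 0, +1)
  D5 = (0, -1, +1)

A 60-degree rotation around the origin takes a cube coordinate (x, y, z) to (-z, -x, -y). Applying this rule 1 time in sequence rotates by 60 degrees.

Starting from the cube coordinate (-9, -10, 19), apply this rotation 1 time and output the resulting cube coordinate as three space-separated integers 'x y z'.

Answer: -19 9 10

Derivation:
Start: (-9, -10, 19)
Step 1: (-9, -10, 19) -> (-(19), -(-9), -(-10)) = (-19, 9, 10)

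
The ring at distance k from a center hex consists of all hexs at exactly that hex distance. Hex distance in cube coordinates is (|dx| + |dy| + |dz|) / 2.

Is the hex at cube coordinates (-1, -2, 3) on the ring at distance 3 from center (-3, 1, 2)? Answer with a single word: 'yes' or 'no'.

|px - cx| = |-1 - (-3)| = 2
|py - cy| = |-2 - 1| = 3
|pz - cz| = |3 - 2| = 1
distance = (2+3+1)/2 = 6/2 = 3
radius = 3; distance == radius -> yes

Answer: yes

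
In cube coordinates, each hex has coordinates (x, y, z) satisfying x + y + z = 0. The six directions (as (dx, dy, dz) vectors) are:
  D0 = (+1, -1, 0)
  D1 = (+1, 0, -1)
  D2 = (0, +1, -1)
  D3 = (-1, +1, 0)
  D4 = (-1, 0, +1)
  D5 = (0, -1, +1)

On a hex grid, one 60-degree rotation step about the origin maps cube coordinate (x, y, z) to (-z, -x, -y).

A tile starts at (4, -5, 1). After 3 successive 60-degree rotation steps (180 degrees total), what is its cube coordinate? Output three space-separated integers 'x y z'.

Answer: -4 5 -1

Derivation:
Start: (4, -5, 1)
Step 1: (4, -5, 1) -> (-(1), -(4), -(-5)) = (-1, -4, 5)
Step 2: (-1, -4, 5) -> (-(5), -(-1), -(-4)) = (-5, 1, 4)
Step 3: (-5, 1, 4) -> (-(4), -(-5), -(1)) = (-4, 5, -1)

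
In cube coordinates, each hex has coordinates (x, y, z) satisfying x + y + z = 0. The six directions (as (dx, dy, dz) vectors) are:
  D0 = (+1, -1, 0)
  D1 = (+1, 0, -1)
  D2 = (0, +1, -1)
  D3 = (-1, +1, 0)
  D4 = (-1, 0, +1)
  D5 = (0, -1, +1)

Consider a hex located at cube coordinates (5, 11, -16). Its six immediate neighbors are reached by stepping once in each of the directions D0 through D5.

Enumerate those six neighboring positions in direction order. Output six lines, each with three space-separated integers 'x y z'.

Answer: 6 10 -16
6 11 -17
5 12 -17
4 12 -16
4 11 -15
5 10 -15

Derivation:
Center: (5, 11, -16). Add each direction:
  D0: (5, 11, -16) + (1, -1, 0) = (6, 10, -16)
  D1: (5, 11, -16) + (1, 0, -1) = (6, 11, -17)
  D2: (5, 11, -16) + (0, 1, -1) = (5, 12, -17)
  D3: (5, 11, -16) + (-1, 1, 0) = (4, 12, -16)
  D4: (5, 11, -16) + (-1, 0, 1) = (4, 11, -15)
  D5: (5, 11, -16) + (0, -1, 1) = (5, 10, -15)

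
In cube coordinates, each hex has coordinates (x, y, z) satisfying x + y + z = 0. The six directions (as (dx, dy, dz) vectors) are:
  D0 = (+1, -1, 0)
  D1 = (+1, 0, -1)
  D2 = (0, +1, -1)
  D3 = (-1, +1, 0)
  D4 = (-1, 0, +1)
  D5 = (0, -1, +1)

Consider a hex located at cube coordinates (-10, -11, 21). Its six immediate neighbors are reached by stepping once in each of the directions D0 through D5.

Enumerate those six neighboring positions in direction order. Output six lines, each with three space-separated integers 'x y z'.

Center: (-10, -11, 21). Add each direction:
  D0: (-10, -11, 21) + (1, -1, 0) = (-9, -12, 21)
  D1: (-10, -11, 21) + (1, 0, -1) = (-9, -11, 20)
  D2: (-10, -11, 21) + (0, 1, -1) = (-10, -10, 20)
  D3: (-10, -11, 21) + (-1, 1, 0) = (-11, -10, 21)
  D4: (-10, -11, 21) + (-1, 0, 1) = (-11, -11, 22)
  D5: (-10, -11, 21) + (0, -1, 1) = (-10, -12, 22)

Answer: -9 -12 21
-9 -11 20
-10 -10 20
-11 -10 21
-11 -11 22
-10 -12 22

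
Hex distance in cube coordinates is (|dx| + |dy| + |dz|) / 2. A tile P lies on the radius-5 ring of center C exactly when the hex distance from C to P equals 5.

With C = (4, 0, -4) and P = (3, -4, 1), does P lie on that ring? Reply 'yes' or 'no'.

|px - cx| = |3 - 4| = 1
|py - cy| = |-4 - 0| = 4
|pz - cz| = |1 - (-4)| = 5
distance = (1+4+5)/2 = 10/2 = 5
radius = 5; distance == radius -> yes

Answer: yes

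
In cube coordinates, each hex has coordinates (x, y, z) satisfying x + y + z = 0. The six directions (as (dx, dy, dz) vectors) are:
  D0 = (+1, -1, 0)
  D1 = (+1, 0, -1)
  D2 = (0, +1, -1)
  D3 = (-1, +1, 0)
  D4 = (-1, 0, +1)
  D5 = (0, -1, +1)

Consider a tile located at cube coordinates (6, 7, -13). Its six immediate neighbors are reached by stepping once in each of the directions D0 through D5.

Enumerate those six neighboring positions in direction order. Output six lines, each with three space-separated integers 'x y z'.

Center: (6, 7, -13). Add each direction:
  D0: (6, 7, -13) + (1, -1, 0) = (7, 6, -13)
  D1: (6, 7, -13) + (1, 0, -1) = (7, 7, -14)
  D2: (6, 7, -13) + (0, 1, -1) = (6, 8, -14)
  D3: (6, 7, -13) + (-1, 1, 0) = (5, 8, -13)
  D4: (6, 7, -13) + (-1, 0, 1) = (5, 7, -12)
  D5: (6, 7, -13) + (0, -1, 1) = (6, 6, -12)

Answer: 7 6 -13
7 7 -14
6 8 -14
5 8 -13
5 7 -12
6 6 -12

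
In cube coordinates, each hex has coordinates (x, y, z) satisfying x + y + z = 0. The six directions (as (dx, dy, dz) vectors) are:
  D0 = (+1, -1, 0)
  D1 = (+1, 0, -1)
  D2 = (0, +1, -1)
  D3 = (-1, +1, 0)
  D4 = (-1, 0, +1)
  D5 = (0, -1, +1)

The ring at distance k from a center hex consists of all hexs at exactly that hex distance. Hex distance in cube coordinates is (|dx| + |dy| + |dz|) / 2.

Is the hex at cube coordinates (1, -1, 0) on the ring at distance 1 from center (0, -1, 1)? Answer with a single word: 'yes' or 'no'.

|px - cx| = |1 - 0| = 1
|py - cy| = |-1 - (-1)| = 0
|pz - cz| = |0 - 1| = 1
distance = (1+0+1)/2 = 2/2 = 1
radius = 1; distance == radius -> yes

Answer: yes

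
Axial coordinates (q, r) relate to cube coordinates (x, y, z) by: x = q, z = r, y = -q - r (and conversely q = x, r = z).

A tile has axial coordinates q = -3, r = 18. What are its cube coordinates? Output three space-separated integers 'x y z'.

x = q = -3
z = r = 18
y = -x - z = -(-3) - (18) = -15

Answer: -3 -15 18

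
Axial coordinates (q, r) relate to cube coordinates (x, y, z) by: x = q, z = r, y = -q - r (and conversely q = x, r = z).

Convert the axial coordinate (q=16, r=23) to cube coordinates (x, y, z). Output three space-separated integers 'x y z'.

x = q = 16
z = r = 23
y = -x - z = -(16) - (23) = -39

Answer: 16 -39 23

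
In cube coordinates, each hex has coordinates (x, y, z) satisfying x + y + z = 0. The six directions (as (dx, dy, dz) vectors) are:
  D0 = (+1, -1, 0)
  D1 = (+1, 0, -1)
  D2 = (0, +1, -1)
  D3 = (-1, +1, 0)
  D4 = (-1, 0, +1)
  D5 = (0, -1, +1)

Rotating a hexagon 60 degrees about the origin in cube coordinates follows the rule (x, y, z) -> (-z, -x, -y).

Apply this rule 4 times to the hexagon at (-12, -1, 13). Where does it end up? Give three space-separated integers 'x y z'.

Start: (-12, -1, 13)
Step 1: (-12, -1, 13) -> (-(13), -(-12), -(-1)) = (-13, 12, 1)
Step 2: (-13, 12, 1) -> (-(1), -(-13), -(12)) = (-1, 13, -12)
Step 3: (-1, 13, -12) -> (-(-12), -(-1), -(13)) = (12, 1, -13)
Step 4: (12, 1, -13) -> (-(-13), -(12), -(1)) = (13, -12, -1)

Answer: 13 -12 -1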